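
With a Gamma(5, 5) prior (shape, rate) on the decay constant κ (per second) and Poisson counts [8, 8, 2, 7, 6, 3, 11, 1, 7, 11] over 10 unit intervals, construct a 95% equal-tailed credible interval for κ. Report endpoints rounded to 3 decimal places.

[3.579, 5.747]

Posterior: Gamma(5+64, 5+10) = Gamma(69, 15) (shape, rate).
Equal-tailed 95% interval: Gamma(69, 15) quantiles at 0.025 and 0.975.
Posterior mean ≈ 4.600, SD ≈ 0.554; a Normal approximation gives roughly [3.515, 5.685].
Exact: lower = 3.579; upper = 5.747.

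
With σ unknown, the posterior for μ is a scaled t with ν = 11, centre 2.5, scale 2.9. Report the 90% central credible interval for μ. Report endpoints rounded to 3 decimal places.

The t_11 distribution is symmetric; the 90% interval is 2.5 ± t·2.9 with t_{0.95,11} = 1.796.
Half-width: 1.796 × 2.9 = 5.208.
2.5 − 5.208 = -2.708; 2.5 + 5.208 = 7.708.

[-2.708, 7.708]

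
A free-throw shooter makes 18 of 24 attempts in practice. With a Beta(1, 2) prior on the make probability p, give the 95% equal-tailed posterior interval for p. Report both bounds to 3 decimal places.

[0.522, 0.857]

Posterior: Beta(1+18, 2+6) = Beta(19, 8).
Equal-tailed 95% interval: the 0.025 and 0.975 quantiles of Beta(19, 8).
Posterior mean ≈ 0.704, SD ≈ 0.086; a Normal approximation gives roughly [0.535, 0.873].
Exact: F⁻¹(0.025) = 0.522; F⁻¹(0.975) = 0.857.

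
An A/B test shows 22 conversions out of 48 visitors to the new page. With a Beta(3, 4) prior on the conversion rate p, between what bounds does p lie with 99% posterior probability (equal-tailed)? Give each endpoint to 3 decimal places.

Posterior: Beta(3+22, 4+26) = Beta(25, 30).
Equal-tailed 99% interval: the 0.005 and 0.995 quantiles of Beta(25, 30).
Posterior mean ≈ 0.455, SD ≈ 0.067; a Normal approximation gives roughly [0.283, 0.626].
Exact: F⁻¹(0.005) = 0.289; F⁻¹(0.995) = 0.626.

[0.289, 0.626]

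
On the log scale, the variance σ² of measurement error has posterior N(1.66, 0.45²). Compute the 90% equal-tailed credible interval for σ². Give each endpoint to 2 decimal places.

On the log scale the 90% interval is 1.66 ± 1.645 × 0.45 = [0.9198, 2.4002].
Exponentiate: [e^0.9198, e^2.4002] = [2.51, 11.03].

[2.51, 11.03]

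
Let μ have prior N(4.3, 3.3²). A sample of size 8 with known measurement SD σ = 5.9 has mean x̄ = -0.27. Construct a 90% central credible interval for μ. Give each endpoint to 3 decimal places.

Posterior precision = 1/3.3² + 8/5.9² = 0.0918 + 0.2298 = 0.3216, so posterior SD = 1.7632.
Posterior mean = (4.3/3.3² + 8·-0.27/5.9²) / 0.3216 = 1.0347.
Interval: 1.0347 ± 1.645 × 1.7632 → [-1.866, 3.935].

[-1.866, 3.935]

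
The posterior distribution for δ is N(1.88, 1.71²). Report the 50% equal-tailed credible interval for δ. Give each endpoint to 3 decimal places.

The posterior is symmetric, so the 50% equal-tailed interval is δ = 1.88 ± z·1.71 with z = 0.674.
Half-width: 0.674 × 1.71 = 1.153.
1.88 − 1.153 = 0.727; 1.88 + 1.153 = 3.033.

[0.727, 3.033]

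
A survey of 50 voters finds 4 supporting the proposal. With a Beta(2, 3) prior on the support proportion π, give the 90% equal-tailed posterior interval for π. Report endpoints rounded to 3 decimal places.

Posterior: Beta(2+4, 3+46) = Beta(6, 49).
Equal-tailed 90% interval: the 0.05 and 0.95 quantiles of Beta(6, 49).
Posterior mean ≈ 0.109, SD ≈ 0.042; a Normal approximation gives roughly [0.041, 0.178].
Exact: F⁻¹(0.05) = 0.050; F⁻¹(0.95) = 0.185.

[0.050, 0.185]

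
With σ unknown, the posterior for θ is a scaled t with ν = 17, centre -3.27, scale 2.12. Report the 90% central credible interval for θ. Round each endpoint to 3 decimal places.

[-6.958, 0.418]

The t_17 distribution is symmetric; the 90% interval is -3.27 ± t·2.12 with t_{0.95,17} = 1.740.
Half-width: 1.740 × 2.12 = 3.688.
-3.27 − 3.688 = -6.958; -3.27 + 3.688 = 0.418.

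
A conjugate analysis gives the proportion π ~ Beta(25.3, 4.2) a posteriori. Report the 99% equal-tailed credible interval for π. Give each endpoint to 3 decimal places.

Posterior: Beta(25.3, 4.2).
Equal-tailed 99% interval: the 0.005 and 0.995 quantiles of Beta(25.3, 4.2).
Posterior mean ≈ 0.858, SD ≈ 0.063; a Normal approximation gives roughly [0.695, 1.021].
Exact: F⁻¹(0.005) = 0.656; F⁻¹(0.995) = 0.973.

[0.656, 0.973]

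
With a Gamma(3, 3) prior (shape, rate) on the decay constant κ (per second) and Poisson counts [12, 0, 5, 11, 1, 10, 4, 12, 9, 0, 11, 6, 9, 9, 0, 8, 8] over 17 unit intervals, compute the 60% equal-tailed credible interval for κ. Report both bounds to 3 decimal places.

[5.439, 6.352]

Posterior: Gamma(3+115, 3+17) = Gamma(118, 20) (shape, rate).
Equal-tailed 60% interval: Gamma(118, 20) quantiles at 0.2 and 0.8.
Posterior mean ≈ 5.900, SD ≈ 0.543; a Normal approximation gives roughly [5.443, 6.357].
Exact: lower = 5.439; upper = 6.352.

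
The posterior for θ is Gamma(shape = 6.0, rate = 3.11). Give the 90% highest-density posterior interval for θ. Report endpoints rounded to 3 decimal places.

[0.685, 3.126]

The posterior is unimodal and skewed, so the HPD interval has equal density at both endpoints and is the shortest 90% interval.
Solving f(0.685) = f(3.126) with F(3.126) − F(0.685) = 0.90 gives [0.685, 3.126].
For comparison, the equal-tailed interval is [0.840, 3.380]; the HPD is narrower and shifted toward the mode.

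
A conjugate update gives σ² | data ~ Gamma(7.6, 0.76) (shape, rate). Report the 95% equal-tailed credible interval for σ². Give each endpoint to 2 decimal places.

Posterior: Gamma(shape 7.6, rate 0.76).
Equal-tailed 95% interval: Gamma(7.6, 0.76) quantiles at 0.025 and 0.975.
Posterior mean ≈ 10.00, SD ≈ 3.63; a Normal approximation gives roughly [2.89, 17.11].
Exact: lower = 4.20; upper = 18.26.

[4.20, 18.26]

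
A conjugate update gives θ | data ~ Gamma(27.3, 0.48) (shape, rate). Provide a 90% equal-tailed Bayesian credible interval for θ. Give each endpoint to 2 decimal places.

Posterior: Gamma(shape 27.3, rate 0.48).
Equal-tailed 90% interval: Gamma(27.3, 0.48) quantiles at 0.05 and 0.95.
Posterior mean ≈ 56.88, SD ≈ 10.89; a Normal approximation gives roughly [38.97, 74.78].
Exact: lower = 40.23; upper = 75.88.

[40.23, 75.88]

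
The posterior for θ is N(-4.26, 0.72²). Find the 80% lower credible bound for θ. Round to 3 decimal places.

-4.866

Need L with P(θ ≥ L) = 0.80: L = -4.26 − z_{0.2}·0.72.
z = 0.842; L = -4.26 − 0.842 × 0.72 = -4.866.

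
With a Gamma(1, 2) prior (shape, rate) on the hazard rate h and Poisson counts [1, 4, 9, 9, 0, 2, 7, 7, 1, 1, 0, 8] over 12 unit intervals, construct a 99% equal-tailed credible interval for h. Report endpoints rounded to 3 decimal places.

Posterior: Gamma(1+49, 2+12) = Gamma(50, 14) (shape, rate).
Equal-tailed 99% interval: Gamma(50, 14) quantiles at 0.005 and 0.995.
Posterior mean ≈ 3.571, SD ≈ 0.505; a Normal approximation gives roughly [2.270, 4.872].
Exact: lower = 2.405; upper = 5.006.

[2.405, 5.006]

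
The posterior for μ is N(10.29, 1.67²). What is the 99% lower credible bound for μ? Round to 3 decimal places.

Need L with P(μ ≥ L) = 0.99: L = 10.29 − z_{0.01}·1.67.
z = 2.326; L = 10.29 − 2.326 × 1.67 = 6.405.

6.405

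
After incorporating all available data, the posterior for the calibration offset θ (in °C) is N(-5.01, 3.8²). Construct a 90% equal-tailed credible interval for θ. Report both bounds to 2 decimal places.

[-11.26, 1.24]

The posterior is symmetric, so the 90% equal-tailed interval is θ = -5.01 ± z·3.8 with z = 1.645.
Half-width: 1.645 × 3.8 = 6.25.
-5.01 − 6.25 = -11.26; -5.01 + 6.25 = 1.24.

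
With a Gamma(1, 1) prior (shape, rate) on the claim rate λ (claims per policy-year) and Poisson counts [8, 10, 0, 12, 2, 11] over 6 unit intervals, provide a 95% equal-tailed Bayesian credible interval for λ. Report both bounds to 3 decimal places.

[4.567, 8.274]

Posterior: Gamma(1+43, 1+6) = Gamma(44, 7) (shape, rate).
Equal-tailed 95% interval: Gamma(44, 7) quantiles at 0.025 and 0.975.
Posterior mean ≈ 6.286, SD ≈ 0.948; a Normal approximation gives roughly [4.428, 8.143].
Exact: lower = 4.567; upper = 8.274.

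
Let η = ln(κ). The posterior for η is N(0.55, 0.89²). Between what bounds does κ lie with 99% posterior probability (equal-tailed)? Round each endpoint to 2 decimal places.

[0.18, 17.16]

On the log scale the 99% interval is 0.55 ± 2.576 × 0.89 = [-1.7425, 2.8425].
Exponentiate: [e^-1.7425, e^2.8425] = [0.18, 17.16].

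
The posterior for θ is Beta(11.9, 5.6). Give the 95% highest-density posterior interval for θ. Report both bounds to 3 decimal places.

[0.467, 0.882]

The posterior is unimodal and skewed, so the HPD interval has equal density at both endpoints and is the shortest 95% interval.
Solving f(0.467) = f(0.882) with F(0.882) − F(0.467) = 0.95 gives [0.467, 0.882].
For comparison, the equal-tailed interval is [0.451, 0.870]; the HPD is narrower and shifted toward the mode.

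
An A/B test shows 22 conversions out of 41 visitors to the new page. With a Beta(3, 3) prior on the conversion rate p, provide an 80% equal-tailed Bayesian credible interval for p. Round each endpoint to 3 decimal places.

Posterior: Beta(3+22, 3+19) = Beta(25, 22).
Equal-tailed 80% interval: the 0.1 and 0.9 quantiles of Beta(25, 22).
Posterior mean ≈ 0.532, SD ≈ 0.072; a Normal approximation gives roughly [0.440, 0.624].
Exact: F⁻¹(0.1) = 0.439; F⁻¹(0.9) = 0.625.

[0.439, 0.625]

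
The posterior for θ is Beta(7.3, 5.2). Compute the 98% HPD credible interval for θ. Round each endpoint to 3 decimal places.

[0.278, 0.870]

The posterior is unimodal and skewed, so the HPD interval has equal density at both endpoints and is the shortest 98% interval.
Solving f(0.278) = f(0.870) with F(0.870) − F(0.278) = 0.98 gives [0.278, 0.870].
For comparison, the equal-tailed interval is [0.269, 0.862]; the HPD is narrower and shifted toward the mode.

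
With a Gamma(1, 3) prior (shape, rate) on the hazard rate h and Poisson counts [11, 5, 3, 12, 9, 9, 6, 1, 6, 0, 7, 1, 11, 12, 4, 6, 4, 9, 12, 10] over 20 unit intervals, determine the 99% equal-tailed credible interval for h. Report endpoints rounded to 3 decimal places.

[4.805, 7.445]

Posterior: Gamma(1+138, 3+20) = Gamma(139, 23) (shape, rate).
Equal-tailed 99% interval: Gamma(139, 23) quantiles at 0.005 and 0.995.
Posterior mean ≈ 6.043, SD ≈ 0.513; a Normal approximation gives roughly [4.723, 7.364].
Exact: lower = 4.805; upper = 7.445.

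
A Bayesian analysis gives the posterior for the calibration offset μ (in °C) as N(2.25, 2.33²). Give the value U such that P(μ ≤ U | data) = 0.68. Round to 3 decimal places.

Need U with P(μ ≤ U) = 0.68: U = 2.25 + z_{0.32}·2.33.
z = 0.468; U = 2.25 + 0.468 × 2.33 = 3.340.

3.340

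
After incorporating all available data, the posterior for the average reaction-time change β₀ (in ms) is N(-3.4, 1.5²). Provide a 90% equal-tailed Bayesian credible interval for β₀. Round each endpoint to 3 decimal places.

The posterior is symmetric, so the 90% equal-tailed interval is β₀ = -3.4 ± z·1.5 with z = 1.645.
Half-width: 1.645 × 1.5 = 2.467.
-3.4 − 2.467 = -5.867; -3.4 + 2.467 = -0.933.

[-5.867, -0.933]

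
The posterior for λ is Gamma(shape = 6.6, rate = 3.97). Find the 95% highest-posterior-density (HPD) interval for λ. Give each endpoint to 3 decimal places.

The posterior is unimodal and skewed, so the HPD interval has equal density at both endpoints and is the shortest 95% interval.
Solving f(0.531) = f(2.949) with F(2.949) − F(0.531) = 0.95 gives [0.531, 2.949].
For comparison, the equal-tailed interval is [0.646, 3.150]; the HPD is narrower and shifted toward the mode.

[0.531, 2.949]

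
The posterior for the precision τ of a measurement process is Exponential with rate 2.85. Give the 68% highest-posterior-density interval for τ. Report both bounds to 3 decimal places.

The exponential density is strictly decreasing on [0, ∞), so the HPD interval is anchored at 0: [0, q] with P(τ ≤ q) = 0.68.
q = −ln(1 − 0.68) / 2.85 = 1.1394 / 2.85 = 0.400.

[0.000, 0.400]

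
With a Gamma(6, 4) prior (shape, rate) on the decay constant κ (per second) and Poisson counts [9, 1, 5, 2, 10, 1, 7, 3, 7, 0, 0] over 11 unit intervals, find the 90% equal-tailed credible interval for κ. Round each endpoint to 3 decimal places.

Posterior: Gamma(6+45, 4+11) = Gamma(51, 15) (shape, rate).
Equal-tailed 90% interval: Gamma(51, 15) quantiles at 0.05 and 0.95.
Posterior mean ≈ 3.400, SD ≈ 0.476; a Normal approximation gives roughly [2.617, 4.183].
Exact: lower = 2.657; upper = 4.219.

[2.657, 4.219]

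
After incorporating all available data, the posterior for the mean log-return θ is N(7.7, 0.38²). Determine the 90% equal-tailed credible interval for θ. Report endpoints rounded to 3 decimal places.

The posterior is symmetric, so the 90% equal-tailed interval is θ = 7.7 ± z·0.38 with z = 1.645.
Half-width: 1.645 × 0.38 = 0.625.
7.7 − 0.625 = 7.075; 7.7 + 0.625 = 8.325.

[7.075, 8.325]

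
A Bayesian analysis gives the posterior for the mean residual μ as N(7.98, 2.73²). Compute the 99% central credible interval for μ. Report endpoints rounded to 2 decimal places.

The posterior is symmetric, so the 99% equal-tailed interval is μ = 7.98 ± z·2.73 with z = 2.576.
Half-width: 2.576 × 2.73 = 7.03.
7.98 − 7.03 = 0.95; 7.98 + 7.03 = 15.01.

[0.95, 15.01]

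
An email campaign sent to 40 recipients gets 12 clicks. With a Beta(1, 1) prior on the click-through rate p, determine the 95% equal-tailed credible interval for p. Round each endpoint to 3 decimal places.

[0.181, 0.455]

Posterior: Beta(1+12, 1+28) = Beta(13, 29).
Equal-tailed 95% interval: the 0.025 and 0.975 quantiles of Beta(13, 29).
Posterior mean ≈ 0.310, SD ≈ 0.070; a Normal approximation gives roughly [0.171, 0.448].
Exact: F⁻¹(0.025) = 0.181; F⁻¹(0.975) = 0.455.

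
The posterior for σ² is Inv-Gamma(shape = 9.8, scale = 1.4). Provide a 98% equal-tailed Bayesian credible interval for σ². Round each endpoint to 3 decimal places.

Inverse-Gamma(9.8, 1.4) quantiles: F⁻¹(0.01) and F⁻¹(0.99).
Equivalently, 1/σ² ~ Gamma(9.8, rate = 1.4); invert its 0.99 and 0.01 quantiles.
Posterior mean ≈ 0.159, SD ≈ 0.057; a Normal approximation gives roughly [0.027, 0.292].
Exact: lower = 0.076; upper = 0.350.

[0.076, 0.350]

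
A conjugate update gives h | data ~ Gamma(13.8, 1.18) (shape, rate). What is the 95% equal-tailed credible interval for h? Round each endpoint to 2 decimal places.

[6.36, 18.62]

Posterior: Gamma(shape 13.8, rate 1.18).
Equal-tailed 95% interval: Gamma(13.8, 1.18) quantiles at 0.025 and 0.975.
Posterior mean ≈ 11.69, SD ≈ 3.15; a Normal approximation gives roughly [5.52, 17.87].
Exact: lower = 6.36; upper = 18.62.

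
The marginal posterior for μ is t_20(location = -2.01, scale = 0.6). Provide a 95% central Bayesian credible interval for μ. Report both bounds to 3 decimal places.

The t_20 distribution is symmetric; the 95% interval is -2.01 ± t·0.6 with t_{0.975,20} = 2.086.
Half-width: 2.086 × 0.6 = 1.252.
-2.01 − 1.252 = -3.262; -2.01 + 1.252 = -0.758.

[-3.262, -0.758]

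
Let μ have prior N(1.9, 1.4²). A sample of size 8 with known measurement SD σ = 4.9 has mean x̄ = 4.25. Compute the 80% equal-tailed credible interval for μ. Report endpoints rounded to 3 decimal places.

[1.433, 4.224]

Posterior precision = 1/1.4² + 8/4.9² = 0.5102 + 0.3332 = 0.8434, so posterior SD = 1.0889.
Posterior mean = (1.9/1.4² + 8·4.25/4.9²) / 0.8434 = 2.8284.
Interval: 2.8284 ± 1.282 × 1.0889 → [1.433, 4.224].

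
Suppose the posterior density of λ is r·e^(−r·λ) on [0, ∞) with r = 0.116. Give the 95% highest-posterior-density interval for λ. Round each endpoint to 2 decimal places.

[0.00, 25.83]

The exponential density is strictly decreasing on [0, ∞), so the HPD interval is anchored at 0: [0, q] with P(λ ≤ q) = 0.95.
q = −ln(1 − 0.95) / 0.116 = 2.9957 / 0.116 = 25.83.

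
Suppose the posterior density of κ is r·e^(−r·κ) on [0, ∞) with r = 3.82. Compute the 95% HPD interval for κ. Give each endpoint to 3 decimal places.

The exponential density is strictly decreasing on [0, ∞), so the HPD interval is anchored at 0: [0, q] with P(κ ≤ q) = 0.95.
q = −ln(1 − 0.95) / 3.82 = 2.9957 / 3.82 = 0.784.

[0.000, 0.784]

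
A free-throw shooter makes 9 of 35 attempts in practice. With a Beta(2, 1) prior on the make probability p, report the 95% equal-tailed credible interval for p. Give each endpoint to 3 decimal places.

Posterior: Beta(2+9, 1+26) = Beta(11, 27).
Equal-tailed 95% interval: the 0.025 and 0.975 quantiles of Beta(11, 27).
Posterior mean ≈ 0.289, SD ≈ 0.073; a Normal approximation gives roughly [0.147, 0.432].
Exact: F⁻¹(0.025) = 0.159; F⁻¹(0.975) = 0.441.

[0.159, 0.441]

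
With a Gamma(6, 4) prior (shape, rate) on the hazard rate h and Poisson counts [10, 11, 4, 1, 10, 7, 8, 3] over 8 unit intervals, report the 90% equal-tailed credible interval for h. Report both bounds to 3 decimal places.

Posterior: Gamma(6+54, 4+8) = Gamma(60, 12) (shape, rate).
Equal-tailed 90% interval: Gamma(60, 12) quantiles at 0.05 and 0.95.
Posterior mean ≈ 5.000, SD ≈ 0.645; a Normal approximation gives roughly [3.938, 6.062].
Exact: lower = 3.988; upper = 6.107.

[3.988, 6.107]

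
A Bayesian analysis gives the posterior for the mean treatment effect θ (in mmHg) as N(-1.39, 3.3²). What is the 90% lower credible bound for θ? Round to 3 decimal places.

-5.619

Need L with P(θ ≥ L) = 0.90: L = -1.39 − z_{0.1}·3.3.
z = 1.282; L = -1.39 − 1.282 × 3.3 = -5.619.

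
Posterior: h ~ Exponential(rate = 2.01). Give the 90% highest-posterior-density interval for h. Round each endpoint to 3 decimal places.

The exponential density is strictly decreasing on [0, ∞), so the HPD interval is anchored at 0: [0, q] with P(h ≤ q) = 0.90.
q = −ln(1 − 0.90) / 2.01 = 2.3026 / 2.01 = 1.146.

[0.000, 1.146]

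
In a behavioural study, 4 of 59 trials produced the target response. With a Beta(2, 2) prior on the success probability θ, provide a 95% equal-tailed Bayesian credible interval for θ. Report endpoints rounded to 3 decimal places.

Posterior: Beta(2+4, 2+55) = Beta(6, 57).
Equal-tailed 95% interval: the 0.025 and 0.975 quantiles of Beta(6, 57).
Posterior mean ≈ 0.095, SD ≈ 0.037; a Normal approximation gives roughly [0.023, 0.167].
Exact: F⁻¹(0.025) = 0.036; F⁻¹(0.975) = 0.178.

[0.036, 0.178]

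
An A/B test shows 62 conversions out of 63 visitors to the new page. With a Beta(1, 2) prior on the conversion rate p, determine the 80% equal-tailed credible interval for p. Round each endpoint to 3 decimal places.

Posterior: Beta(1+62, 2+1) = Beta(63, 3).
Equal-tailed 80% interval: the 0.1 and 0.9 quantiles of Beta(63, 3).
Posterior mean ≈ 0.955, SD ≈ 0.025; a Normal approximation gives roughly [0.922, 0.987].
Exact: F⁻¹(0.1) = 0.920; F⁻¹(0.9) = 0.983.

[0.920, 0.983]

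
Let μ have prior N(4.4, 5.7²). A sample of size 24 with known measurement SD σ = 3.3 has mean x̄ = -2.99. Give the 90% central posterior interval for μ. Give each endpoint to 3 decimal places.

Posterior precision = 1/5.7² + 24/3.3² = 0.0308 + 2.2039 = 2.2346, so posterior SD = 0.6690.
Posterior mean = (4.4/5.7² + 24·-2.99/3.3²) / 2.2346 = -2.8882.
Interval: -2.8882 ± 1.645 × 0.6690 → [-3.989, -1.788].

[-3.989, -1.788]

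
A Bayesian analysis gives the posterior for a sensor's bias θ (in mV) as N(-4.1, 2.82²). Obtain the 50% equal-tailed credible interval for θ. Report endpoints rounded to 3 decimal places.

The posterior is symmetric, so the 50% equal-tailed interval is θ = -4.1 ± z·2.82 with z = 0.674.
Half-width: 0.674 × 2.82 = 1.902.
-4.1 − 1.902 = -6.002; -4.1 + 1.902 = -2.198.

[-6.002, -2.198]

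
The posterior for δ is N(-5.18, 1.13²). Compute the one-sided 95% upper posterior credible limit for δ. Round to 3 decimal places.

Need U with P(δ ≤ U) = 0.95: U = -5.18 + z_{0.05}·1.13.
z = 1.645; U = -5.18 + 1.645 × 1.13 = -3.321.

-3.321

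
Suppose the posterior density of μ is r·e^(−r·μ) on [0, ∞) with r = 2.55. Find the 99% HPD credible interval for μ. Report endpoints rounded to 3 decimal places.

[0.000, 1.806]

The exponential density is strictly decreasing on [0, ∞), so the HPD interval is anchored at 0: [0, q] with P(μ ≤ q) = 0.99.
q = −ln(1 − 0.99) / 2.55 = 4.6052 / 2.55 = 1.806.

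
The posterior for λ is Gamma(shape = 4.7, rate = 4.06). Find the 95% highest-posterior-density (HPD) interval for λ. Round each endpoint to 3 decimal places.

The posterior is unimodal and skewed, so the HPD interval has equal density at both endpoints and is the shortest 95% interval.
Solving f(0.259) = f(2.215) with F(2.215) − F(0.259) = 0.95 gives [0.259, 2.215].
For comparison, the equal-tailed interval is [0.359, 2.415]; the HPD is narrower and shifted toward the mode.

[0.259, 2.215]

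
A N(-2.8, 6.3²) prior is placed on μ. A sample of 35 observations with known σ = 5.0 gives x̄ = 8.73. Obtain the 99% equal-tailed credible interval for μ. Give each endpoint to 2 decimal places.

[6.37, 10.68]

Posterior precision = 1/6.3² + 35/5.0² = 0.0252 + 1.4000 = 1.4252, so posterior SD = 0.8377.
Posterior mean = (-2.8/6.3² + 35·8.73/5.0²) / 1.4252 = 8.5262.
Interval: 8.5262 ± 2.576 × 0.8377 → [6.37, 10.68].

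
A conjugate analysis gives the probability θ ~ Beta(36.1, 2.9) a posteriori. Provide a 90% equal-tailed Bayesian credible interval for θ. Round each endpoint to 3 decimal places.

[0.847, 0.980]

Posterior: Beta(36.1, 2.9).
Equal-tailed 90% interval: the 0.05 and 0.95 quantiles of Beta(36.1, 2.9).
Posterior mean ≈ 0.926, SD ≈ 0.041; a Normal approximation gives roughly [0.857, 0.994].
Exact: F⁻¹(0.05) = 0.847; F⁻¹(0.95) = 0.980.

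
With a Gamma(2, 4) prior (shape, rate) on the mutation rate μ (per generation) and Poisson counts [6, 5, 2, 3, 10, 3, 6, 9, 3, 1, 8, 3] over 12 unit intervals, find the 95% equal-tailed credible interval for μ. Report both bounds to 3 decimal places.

[2.916, 4.827]

Posterior: Gamma(2+59, 4+12) = Gamma(61, 16) (shape, rate).
Equal-tailed 95% interval: Gamma(61, 16) quantiles at 0.025 and 0.975.
Posterior mean ≈ 3.812, SD ≈ 0.488; a Normal approximation gives roughly [2.856, 4.769].
Exact: lower = 2.916; upper = 4.827.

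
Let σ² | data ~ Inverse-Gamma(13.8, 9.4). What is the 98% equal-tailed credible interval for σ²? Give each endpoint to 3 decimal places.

[0.394, 1.415]

Inverse-Gamma(13.8, 9.4) quantiles: F⁻¹(0.01) and F⁻¹(0.99).
Equivalently, 1/σ² ~ Gamma(13.8, rate = 9.4); invert its 0.99 and 0.01 quantiles.
Posterior mean ≈ 0.734, SD ≈ 0.214; a Normal approximation gives roughly [0.237, 1.232].
Exact: lower = 0.394; upper = 1.415.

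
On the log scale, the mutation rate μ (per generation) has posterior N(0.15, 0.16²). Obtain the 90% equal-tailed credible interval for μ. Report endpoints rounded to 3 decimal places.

On the log scale the 90% interval is 0.15 ± 1.645 × 0.16 = [-0.1132, 0.4132].
Exponentiate: [e^-0.1132, e^0.4132] = [0.893, 1.512].

[0.893, 1.512]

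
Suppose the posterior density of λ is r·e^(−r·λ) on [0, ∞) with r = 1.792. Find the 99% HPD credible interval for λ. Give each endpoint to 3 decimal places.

[0.000, 2.570]

The exponential density is strictly decreasing on [0, ∞), so the HPD interval is anchored at 0: [0, q] with P(λ ≤ q) = 0.99.
q = −ln(1 − 0.99) / 1.792 = 4.6052 / 1.792 = 2.570.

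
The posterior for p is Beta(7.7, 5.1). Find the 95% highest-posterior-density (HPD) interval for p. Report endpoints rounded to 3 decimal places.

[0.345, 0.850]

The posterior is unimodal and skewed, so the HPD interval has equal density at both endpoints and is the shortest 95% interval.
Solving f(0.345) = f(0.850) with F(0.850) − F(0.345) = 0.95 gives [0.345, 0.850].
For comparison, the equal-tailed interval is [0.333, 0.840]; the HPD is narrower and shifted toward the mode.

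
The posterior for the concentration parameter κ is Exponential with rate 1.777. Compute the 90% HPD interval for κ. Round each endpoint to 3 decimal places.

[0.000, 1.296]

The exponential density is strictly decreasing on [0, ∞), so the HPD interval is anchored at 0: [0, q] with P(κ ≤ q) = 0.90.
q = −ln(1 − 0.90) / 1.777 = 2.3026 / 1.777 = 1.296.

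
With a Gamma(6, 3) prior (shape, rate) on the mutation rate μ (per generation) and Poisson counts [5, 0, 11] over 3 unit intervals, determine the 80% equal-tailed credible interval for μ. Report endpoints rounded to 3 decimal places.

[2.707, 4.697]

Posterior: Gamma(6+16, 3+3) = Gamma(22, 6) (shape, rate).
Equal-tailed 80% interval: Gamma(22, 6) quantiles at 0.1 and 0.9.
Posterior mean ≈ 3.667, SD ≈ 0.782; a Normal approximation gives roughly [2.665, 4.669].
Exact: lower = 2.707; upper = 4.697.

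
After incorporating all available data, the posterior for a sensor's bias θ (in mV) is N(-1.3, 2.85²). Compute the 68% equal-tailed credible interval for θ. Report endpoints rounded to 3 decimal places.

[-4.134, 1.534]

The posterior is symmetric, so the 68% equal-tailed interval is θ = -1.3 ± z·2.85 with z = 0.994.
Half-width: 0.994 × 2.85 = 2.834.
-1.3 − 2.834 = -4.134; -1.3 + 2.834 = 1.534.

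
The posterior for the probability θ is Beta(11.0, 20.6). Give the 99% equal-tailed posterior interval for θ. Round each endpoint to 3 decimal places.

Posterior: Beta(11.0, 20.6).
Equal-tailed 99% interval: the 0.005 and 0.995 quantiles of Beta(11.0, 20.6).
Posterior mean ≈ 0.348, SD ≈ 0.083; a Normal approximation gives roughly [0.133, 0.563].
Exact: F⁻¹(0.005) = 0.157; F⁻¹(0.995) = 0.574.

[0.157, 0.574]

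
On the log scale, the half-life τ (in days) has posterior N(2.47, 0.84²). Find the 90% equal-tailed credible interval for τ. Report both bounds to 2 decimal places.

[2.97, 47.07]

On the log scale the 90% interval is 2.47 ± 1.645 × 0.84 = [1.0883, 3.8517].
Exponentiate: [e^1.0883, e^3.8517] = [2.97, 47.07].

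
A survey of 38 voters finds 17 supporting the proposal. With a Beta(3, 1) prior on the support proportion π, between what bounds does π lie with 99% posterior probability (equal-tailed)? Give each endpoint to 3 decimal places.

[0.286, 0.670]

Posterior: Beta(3+17, 1+21) = Beta(20, 22).
Equal-tailed 99% interval: the 0.005 and 0.995 quantiles of Beta(20, 22).
Posterior mean ≈ 0.476, SD ≈ 0.076; a Normal approximation gives roughly [0.280, 0.672].
Exact: F⁻¹(0.005) = 0.286; F⁻¹(0.995) = 0.670.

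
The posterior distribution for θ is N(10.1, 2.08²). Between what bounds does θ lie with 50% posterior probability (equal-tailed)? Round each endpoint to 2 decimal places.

[8.70, 11.50]

The posterior is symmetric, so the 50% equal-tailed interval is θ = 10.1 ± z·2.08 with z = 0.674.
Half-width: 0.674 × 2.08 = 1.40.
10.1 − 1.40 = 8.70; 10.1 + 1.40 = 11.50.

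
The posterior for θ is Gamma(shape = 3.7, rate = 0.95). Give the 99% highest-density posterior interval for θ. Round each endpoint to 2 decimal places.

[0.32, 10.16]

The posterior is unimodal and skewed, so the HPD interval has equal density at both endpoints and is the shortest 99% interval.
Solving f(0.32) = f(10.16) with F(10.16) − F(0.32) = 0.99 gives [0.32, 10.16].
For comparison, the equal-tailed interval is [0.59, 11.03]; the HPD is narrower and shifted toward the mode.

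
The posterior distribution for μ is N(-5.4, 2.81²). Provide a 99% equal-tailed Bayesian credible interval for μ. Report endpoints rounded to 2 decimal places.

The posterior is symmetric, so the 99% equal-tailed interval is μ = -5.4 ± z·2.81 with z = 2.576.
Half-width: 2.576 × 2.81 = 7.24.
-5.4 − 7.24 = -12.64; -5.4 + 7.24 = 1.84.

[-12.64, 1.84]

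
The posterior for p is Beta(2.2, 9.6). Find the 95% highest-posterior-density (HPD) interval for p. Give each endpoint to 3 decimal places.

The posterior is unimodal and skewed, so the HPD interval has equal density at both endpoints and is the shortest 95% interval.
Solving f(0.011) = f(0.398) with F(0.398) − F(0.011) = 0.95 gives [0.011, 0.398].
For comparison, the equal-tailed interval is [0.030, 0.441]; the HPD is narrower and shifted toward the mode.

[0.011, 0.398]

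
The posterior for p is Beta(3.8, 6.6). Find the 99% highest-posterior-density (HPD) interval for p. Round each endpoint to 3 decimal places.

The posterior is unimodal and skewed, so the HPD interval has equal density at both endpoints and is the shortest 99% interval.
Solving f(0.061) = f(0.728) with F(0.728) − F(0.061) = 0.99 gives [0.061, 0.728].
For comparison, the equal-tailed interval is [0.073, 0.746]; the HPD is narrower and shifted toward the mode.

[0.061, 0.728]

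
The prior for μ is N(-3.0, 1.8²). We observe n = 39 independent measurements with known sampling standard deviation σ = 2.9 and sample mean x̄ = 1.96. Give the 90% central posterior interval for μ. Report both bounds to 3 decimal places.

[0.911, 2.390]

Posterior precision = 1/1.8² + 39/2.9² = 0.3086 + 4.6373 = 4.9460, so posterior SD = 0.4496.
Posterior mean = (-3.0/1.8² + 39·1.96/2.9²) / 4.9460 = 1.6505.
Interval: 1.6505 ± 1.645 × 0.4496 → [0.911, 2.390].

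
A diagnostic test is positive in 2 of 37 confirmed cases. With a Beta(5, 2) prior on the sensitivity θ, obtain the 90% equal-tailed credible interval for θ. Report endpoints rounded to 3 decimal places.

Posterior: Beta(5+2, 2+35) = Beta(7, 37).
Equal-tailed 90% interval: the 0.05 and 0.95 quantiles of Beta(7, 37).
Posterior mean ≈ 0.159, SD ≈ 0.055; a Normal approximation gives roughly [0.069, 0.249].
Exact: F⁻¹(0.05) = 0.079; F⁻¹(0.95) = 0.257.

[0.079, 0.257]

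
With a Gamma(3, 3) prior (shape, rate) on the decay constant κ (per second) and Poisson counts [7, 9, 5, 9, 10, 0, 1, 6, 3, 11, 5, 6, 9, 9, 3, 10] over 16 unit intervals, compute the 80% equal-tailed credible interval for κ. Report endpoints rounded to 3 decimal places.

[4.897, 6.284]

Posterior: Gamma(3+103, 3+16) = Gamma(106, 19) (shape, rate).
Equal-tailed 80% interval: Gamma(106, 19) quantiles at 0.1 and 0.9.
Posterior mean ≈ 5.579, SD ≈ 0.542; a Normal approximation gives roughly [4.885, 6.273].
Exact: lower = 4.897; upper = 6.284.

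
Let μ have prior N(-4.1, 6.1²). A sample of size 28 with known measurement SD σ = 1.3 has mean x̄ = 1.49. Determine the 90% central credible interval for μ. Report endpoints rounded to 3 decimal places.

[1.077, 1.885]

Posterior precision = 1/6.1² + 28/1.3² = 0.0269 + 16.5680 = 16.5949, so posterior SD = 0.2455.
Posterior mean = (-4.1/6.1² + 28·1.49/1.3²) / 16.5949 = 1.4809.
Interval: 1.4809 ± 1.645 × 0.2455 → [1.077, 1.885].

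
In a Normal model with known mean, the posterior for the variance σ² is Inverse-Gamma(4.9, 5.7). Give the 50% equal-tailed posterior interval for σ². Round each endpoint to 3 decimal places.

Inverse-Gamma(4.9, 5.7) quantiles: F⁻¹(0.25) and F⁻¹(0.75).
Equivalently, 1/σ² ~ Gamma(4.9, rate = 5.7); invert its 0.75 and 0.25 quantiles.
Posterior mean ≈ 1.462, SD ≈ 0.858; a Normal approximation gives roughly [0.883, 2.040].
Exact: lower = 0.926; upper = 1.735.

[0.926, 1.735]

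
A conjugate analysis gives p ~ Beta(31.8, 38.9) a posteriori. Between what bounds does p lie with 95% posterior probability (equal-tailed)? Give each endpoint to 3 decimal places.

Posterior: Beta(31.8, 38.9).
Equal-tailed 95% interval: the 0.025 and 0.975 quantiles of Beta(31.8, 38.9).
Posterior mean ≈ 0.450, SD ≈ 0.059; a Normal approximation gives roughly [0.335, 0.565].
Exact: F⁻¹(0.025) = 0.336; F⁻¹(0.975) = 0.566.

[0.336, 0.566]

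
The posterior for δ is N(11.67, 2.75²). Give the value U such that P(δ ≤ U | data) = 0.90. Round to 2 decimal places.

Need U with P(δ ≤ U) = 0.90: U = 11.67 + z_{0.1}·2.75.
z = 1.282; U = 11.67 + 1.282 × 2.75 = 15.19.

15.19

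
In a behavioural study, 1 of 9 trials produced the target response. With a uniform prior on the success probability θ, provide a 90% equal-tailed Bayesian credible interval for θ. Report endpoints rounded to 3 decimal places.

Posterior: Beta(1+1, 1+8) = Beta(2, 9).
Equal-tailed 90% interval: the 0.05 and 0.95 quantiles of Beta(2, 9).
Posterior mean ≈ 0.182, SD ≈ 0.111; a Normal approximation gives roughly [-0.001, 0.365].
Exact: F⁻¹(0.05) = 0.037; F⁻¹(0.95) = 0.394.

[0.037, 0.394]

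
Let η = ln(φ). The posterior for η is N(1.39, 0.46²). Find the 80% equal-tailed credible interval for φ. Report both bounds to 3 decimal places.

On the log scale the 80% interval is 1.39 ± 1.282 × 0.46 = [0.8005, 1.9795].
Exponentiate: [e^0.8005, e^1.9795] = [2.227, 7.239].

[2.227, 7.239]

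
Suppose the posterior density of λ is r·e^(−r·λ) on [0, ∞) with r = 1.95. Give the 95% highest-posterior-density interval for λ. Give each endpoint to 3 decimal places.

[0.000, 1.536]

The exponential density is strictly decreasing on [0, ∞), so the HPD interval is anchored at 0: [0, q] with P(λ ≤ q) = 0.95.
q = −ln(1 − 0.95) / 1.95 = 2.9957 / 1.95 = 1.536.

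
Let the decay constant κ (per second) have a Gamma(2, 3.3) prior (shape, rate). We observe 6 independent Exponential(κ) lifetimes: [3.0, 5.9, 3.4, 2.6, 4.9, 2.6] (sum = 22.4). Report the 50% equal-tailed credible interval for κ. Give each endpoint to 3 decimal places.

Posterior: Gamma(2+6, 3.3+22.4) = Gamma(8, 25.7) (shape, rate).
Equal-tailed 50% interval: Gamma(8, 25.7) quantiles at 0.25 and 0.75.
Posterior mean ≈ 0.311, SD ≈ 0.110; a Normal approximation gives roughly [0.237, 0.386].
Exact: lower = 0.232; upper = 0.377.

[0.232, 0.377]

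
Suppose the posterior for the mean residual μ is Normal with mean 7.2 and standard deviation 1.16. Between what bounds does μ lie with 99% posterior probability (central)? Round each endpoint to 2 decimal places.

The posterior is symmetric, so the 99% equal-tailed interval is μ = 7.2 ± z·1.16 with z = 2.576.
Half-width: 2.576 × 1.16 = 2.99.
7.2 − 2.99 = 4.21; 7.2 + 2.99 = 10.19.

[4.21, 10.19]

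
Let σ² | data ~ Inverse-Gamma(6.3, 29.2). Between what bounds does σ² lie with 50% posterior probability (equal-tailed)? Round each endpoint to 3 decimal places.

Inverse-Gamma(6.3, 29.2) quantiles: F⁻¹(0.25) and F⁻¹(0.75).
Equivalently, 1/σ² ~ Gamma(6.3, rate = 29.2); invert its 0.75 and 0.25 quantiles.
Posterior mean ≈ 5.509, SD ≈ 2.657; a Normal approximation gives roughly [3.717, 7.301].
Exact: lower = 3.761; upper = 6.522.

[3.761, 6.522]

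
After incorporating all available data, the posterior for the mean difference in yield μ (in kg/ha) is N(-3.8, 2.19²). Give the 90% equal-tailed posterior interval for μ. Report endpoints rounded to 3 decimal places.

[-7.402, -0.198]

The posterior is symmetric, so the 90% equal-tailed interval is μ = -3.8 ± z·2.19 with z = 1.645.
Half-width: 1.645 × 2.19 = 3.602.
-3.8 − 3.602 = -7.402; -3.8 + 3.602 = -0.198.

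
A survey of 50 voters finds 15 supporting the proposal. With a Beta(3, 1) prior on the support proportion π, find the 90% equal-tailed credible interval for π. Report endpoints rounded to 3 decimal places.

[0.232, 0.441]

Posterior: Beta(3+15, 1+35) = Beta(18, 36).
Equal-tailed 90% interval: the 0.05 and 0.95 quantiles of Beta(18, 36).
Posterior mean ≈ 0.333, SD ≈ 0.064; a Normal approximation gives roughly [0.229, 0.438].
Exact: F⁻¹(0.05) = 0.232; F⁻¹(0.95) = 0.441.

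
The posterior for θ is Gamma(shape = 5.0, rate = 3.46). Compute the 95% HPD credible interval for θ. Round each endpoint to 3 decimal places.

[0.349, 2.725]

The posterior is unimodal and skewed, so the HPD interval has equal density at both endpoints and is the shortest 95% interval.
Solving f(0.349) = f(2.725) with F(2.725) − F(0.349) = 0.95 gives [0.349, 2.725].
For comparison, the equal-tailed interval is [0.469, 2.960]; the HPD is narrower and shifted toward the mode.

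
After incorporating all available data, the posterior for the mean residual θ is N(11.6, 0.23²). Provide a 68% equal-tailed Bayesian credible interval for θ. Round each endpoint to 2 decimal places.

The posterior is symmetric, so the 68% equal-tailed interval is θ = 11.6 ± z·0.23 with z = 0.994.
Half-width: 0.994 × 0.23 = 0.23.
11.6 − 0.23 = 11.37; 11.6 + 0.23 = 11.83.

[11.37, 11.83]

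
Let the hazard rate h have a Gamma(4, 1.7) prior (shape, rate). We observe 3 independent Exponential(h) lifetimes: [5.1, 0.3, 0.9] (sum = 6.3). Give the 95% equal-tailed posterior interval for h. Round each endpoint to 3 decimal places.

[0.352, 1.632]

Posterior: Gamma(4+3, 1.7+6.3) = Gamma(7, 8.0) (shape, rate).
Equal-tailed 95% interval: Gamma(7, 8.0) quantiles at 0.025 and 0.975.
Posterior mean ≈ 0.875, SD ≈ 0.331; a Normal approximation gives roughly [0.227, 1.523].
Exact: lower = 0.352; upper = 1.632.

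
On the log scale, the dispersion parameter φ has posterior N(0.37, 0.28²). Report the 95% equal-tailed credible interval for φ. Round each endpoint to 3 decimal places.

[0.836, 2.506]

On the log scale the 95% interval is 0.37 ± 1.960 × 0.28 = [-0.1788, 0.9188].
Exponentiate: [e^-0.1788, e^0.9188] = [0.836, 2.506].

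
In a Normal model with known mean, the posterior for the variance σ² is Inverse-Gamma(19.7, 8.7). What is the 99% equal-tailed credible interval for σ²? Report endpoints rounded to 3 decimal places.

Inverse-Gamma(19.7, 8.7) quantiles: F⁻¹(0.005) and F⁻¹(0.995).
Equivalently, 1/σ² ~ Gamma(19.7, rate = 8.7); invert its 0.995 and 0.005 quantiles.
Posterior mean ≈ 0.465, SD ≈ 0.111; a Normal approximation gives roughly [0.180, 0.750].
Exact: lower = 0.264; upper = 0.858.

[0.264, 0.858]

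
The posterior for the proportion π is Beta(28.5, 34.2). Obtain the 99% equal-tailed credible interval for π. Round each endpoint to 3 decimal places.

Posterior: Beta(28.5, 34.2).
Equal-tailed 99% interval: the 0.005 and 0.995 quantiles of Beta(28.5, 34.2).
Posterior mean ≈ 0.455, SD ≈ 0.062; a Normal approximation gives roughly [0.294, 0.615].
Exact: F⁻¹(0.005) = 0.299; F⁻¹(0.995) = 0.616.

[0.299, 0.616]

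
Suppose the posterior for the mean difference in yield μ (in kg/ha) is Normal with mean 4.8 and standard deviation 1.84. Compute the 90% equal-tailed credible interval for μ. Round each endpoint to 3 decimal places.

The posterior is symmetric, so the 90% equal-tailed interval is μ = 4.8 ± z·1.84 with z = 1.645.
Half-width: 1.645 × 1.84 = 3.027.
4.8 − 3.027 = 1.773; 4.8 + 3.027 = 7.827.

[1.773, 7.827]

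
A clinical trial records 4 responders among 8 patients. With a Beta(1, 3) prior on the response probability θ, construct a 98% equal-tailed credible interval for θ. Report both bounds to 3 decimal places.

[0.134, 0.738]

Posterior: Beta(1+4, 3+4) = Beta(5, 7).
Equal-tailed 98% interval: the 0.01 and 0.99 quantiles of Beta(5, 7).
Posterior mean ≈ 0.417, SD ≈ 0.137; a Normal approximation gives roughly [0.099, 0.735].
Exact: F⁻¹(0.01) = 0.134; F⁻¹(0.99) = 0.738.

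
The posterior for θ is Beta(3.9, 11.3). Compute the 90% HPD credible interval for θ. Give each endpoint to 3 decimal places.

The posterior is unimodal and skewed, so the HPD interval has equal density at both endpoints and is the shortest 90% interval.
Solving f(0.080) = f(0.426) with F(0.426) − F(0.080) = 0.90 gives [0.080, 0.426].
For comparison, the equal-tailed interval is [0.098, 0.453]; the HPD is narrower and shifted toward the mode.

[0.080, 0.426]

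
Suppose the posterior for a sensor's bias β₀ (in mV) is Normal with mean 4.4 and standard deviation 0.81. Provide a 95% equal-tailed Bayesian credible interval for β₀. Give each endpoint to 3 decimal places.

[2.812, 5.988]

The posterior is symmetric, so the 95% equal-tailed interval is β₀ = 4.4 ± z·0.81 with z = 1.960.
Half-width: 1.960 × 0.81 = 1.588.
4.4 − 1.588 = 2.812; 4.4 + 1.588 = 5.988.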